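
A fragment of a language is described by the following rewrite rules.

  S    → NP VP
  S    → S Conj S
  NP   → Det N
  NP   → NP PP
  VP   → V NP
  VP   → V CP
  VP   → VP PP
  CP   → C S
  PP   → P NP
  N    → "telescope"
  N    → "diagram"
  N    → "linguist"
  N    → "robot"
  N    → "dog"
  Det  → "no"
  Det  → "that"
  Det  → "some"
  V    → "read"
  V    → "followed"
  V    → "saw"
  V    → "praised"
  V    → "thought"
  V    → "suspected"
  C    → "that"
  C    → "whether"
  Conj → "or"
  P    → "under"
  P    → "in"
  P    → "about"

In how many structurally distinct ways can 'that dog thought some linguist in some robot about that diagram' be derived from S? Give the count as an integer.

Two of the 5 distinct bracketings:
[S [NP [Det that] [N dog]] [VP [V thought] [NP [NP [Det some] [N linguist]] [PP [P in] [NP [NP [Det some] [N robot]] [PP [P about] [NP [Det that] [N diagram]]]]]]]]
[S [NP [Det that] [N dog]] [VP [V thought] [NP [NP [NP [Det some] [N linguist]] [PP [P in] [NP [Det some] [N robot]]]] [PP [P about] [NP [Det that] [N diagram]]]]]]
The trees differ in how a recursive rule is bracketed over the same span.

5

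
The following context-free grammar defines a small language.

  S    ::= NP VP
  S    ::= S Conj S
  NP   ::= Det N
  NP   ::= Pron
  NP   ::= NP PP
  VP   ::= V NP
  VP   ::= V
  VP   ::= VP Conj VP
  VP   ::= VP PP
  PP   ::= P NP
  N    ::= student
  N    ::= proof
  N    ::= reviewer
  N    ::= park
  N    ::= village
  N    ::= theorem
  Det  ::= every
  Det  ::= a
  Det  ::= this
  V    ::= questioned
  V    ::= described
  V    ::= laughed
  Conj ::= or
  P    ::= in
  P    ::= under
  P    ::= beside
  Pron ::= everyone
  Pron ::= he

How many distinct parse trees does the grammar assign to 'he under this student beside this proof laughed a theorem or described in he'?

4

Two of the 4 distinct bracketings:
[S [NP [NP [Pron he]] [PP [P under] [NP [NP [Det this] [N student]] [PP [P beside] [NP [Det this] [N proof]]]]]] [VP [VP [V laughed] [NP [Det a] [N theorem]]] [Conj or] [VP [VP [V described]] [PP [P in] [NP [Pron he]]]]]]
[S [NP [NP [Pron he]] [PP [P under] [NP [NP [Det this] [N student]] [PP [P beside] [NP [Det this] [N proof]]]]]] [VP [VP [VP [V laughed] [NP [Det a] [N theorem]]] [Conj or] [VP [V described]]] [PP [P in] [NP [Pron he]]]]]
The trees differ in how a recursive rule is bracketed over the same span.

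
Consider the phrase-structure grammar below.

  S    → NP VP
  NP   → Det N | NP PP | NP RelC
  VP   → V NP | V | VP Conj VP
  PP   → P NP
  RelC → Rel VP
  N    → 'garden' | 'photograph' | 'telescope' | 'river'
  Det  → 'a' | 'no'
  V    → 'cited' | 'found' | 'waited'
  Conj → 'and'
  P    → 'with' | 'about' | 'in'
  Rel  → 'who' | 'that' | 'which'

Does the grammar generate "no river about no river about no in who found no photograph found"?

A Det word can never sit immediately before a P word in any string this grammar generates, so the substring 'no in' rules out a derivation.

Ungrammatical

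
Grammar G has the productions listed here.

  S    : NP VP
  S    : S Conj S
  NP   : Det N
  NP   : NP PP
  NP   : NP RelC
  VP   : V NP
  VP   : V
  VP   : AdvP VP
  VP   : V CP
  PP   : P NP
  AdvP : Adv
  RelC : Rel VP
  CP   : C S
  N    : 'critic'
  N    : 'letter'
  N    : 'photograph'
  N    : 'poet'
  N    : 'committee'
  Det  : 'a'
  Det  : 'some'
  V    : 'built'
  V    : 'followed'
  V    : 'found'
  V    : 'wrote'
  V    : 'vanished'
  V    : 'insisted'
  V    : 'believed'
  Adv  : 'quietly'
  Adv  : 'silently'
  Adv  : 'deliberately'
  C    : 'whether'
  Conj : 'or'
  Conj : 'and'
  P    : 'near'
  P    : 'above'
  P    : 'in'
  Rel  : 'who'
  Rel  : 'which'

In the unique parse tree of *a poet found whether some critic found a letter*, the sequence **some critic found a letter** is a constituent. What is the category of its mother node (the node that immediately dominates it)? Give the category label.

[S [NP [Det a] [N poet]] [VP [V found] [CP [C whether] [S [NP [Det some] [N critic]] [VP [V found] [NP [Det a] [N letter]]]]]]]
The span 'some critic found a letter' is the S node built by S → NP VP.
Its mother is the CP built by CP → C S.

CP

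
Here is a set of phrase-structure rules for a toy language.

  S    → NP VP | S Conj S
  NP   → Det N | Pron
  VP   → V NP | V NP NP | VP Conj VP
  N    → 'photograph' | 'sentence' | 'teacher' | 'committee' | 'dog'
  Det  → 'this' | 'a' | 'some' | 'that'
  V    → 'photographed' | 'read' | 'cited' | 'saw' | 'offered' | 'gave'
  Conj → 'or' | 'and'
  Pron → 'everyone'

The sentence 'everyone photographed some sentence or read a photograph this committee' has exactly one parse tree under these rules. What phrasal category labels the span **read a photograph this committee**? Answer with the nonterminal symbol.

S
  NP
    Pron: everyone
  VP
    VP
      V: photographed
      NP
        Det: some
        N: sentence
    Conj: or
    VP
      V: read
      NP
        Det: a
        N: photograph
      NP
        Det: this
        N: committee
The span 'read a photograph this committee' is the VP node built by VP → V NP NP.

VP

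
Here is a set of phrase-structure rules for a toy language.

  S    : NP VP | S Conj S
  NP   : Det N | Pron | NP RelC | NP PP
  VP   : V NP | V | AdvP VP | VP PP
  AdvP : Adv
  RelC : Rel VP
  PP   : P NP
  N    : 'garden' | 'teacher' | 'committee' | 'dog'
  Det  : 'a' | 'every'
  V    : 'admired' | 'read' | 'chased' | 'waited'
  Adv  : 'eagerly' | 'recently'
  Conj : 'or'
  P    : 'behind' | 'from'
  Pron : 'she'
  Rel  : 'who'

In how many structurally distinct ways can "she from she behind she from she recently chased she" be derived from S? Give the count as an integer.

5

Two of the 5 distinct bracketings:
[S [NP [NP [Pron she]] [PP [P from] [NP [NP [Pron she]] [PP [P behind] [NP [NP [Pron she]] [PP [P from] [NP [Pron she]]]]]]]] [VP [AdvP [Adv recently]] [VP [V chased] [NP [Pron she]]]]]
[S [NP [NP [Pron she]] [PP [P from] [NP [NP [NP [Pron she]] [PP [P behind] [NP [Pron she]]]] [PP [P from] [NP [Pron she]]]]]] [VP [AdvP [Adv recently]] [VP [V chased] [NP [Pron she]]]]]
The trees differ in how a recursive rule is bracketed over the same span.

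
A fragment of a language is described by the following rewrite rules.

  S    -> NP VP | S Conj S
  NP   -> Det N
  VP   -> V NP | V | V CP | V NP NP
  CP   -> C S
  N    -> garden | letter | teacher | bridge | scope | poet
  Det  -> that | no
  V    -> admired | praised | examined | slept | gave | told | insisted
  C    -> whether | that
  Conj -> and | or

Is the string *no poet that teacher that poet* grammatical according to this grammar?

Ungrammatical

For S → NP VP, the only prefix that parses as NP is 'no poet', but the remainder 'that teacher that poet' is not a VP under these rules. The alternative S rule S → S Conj S likewise has no satisfying split.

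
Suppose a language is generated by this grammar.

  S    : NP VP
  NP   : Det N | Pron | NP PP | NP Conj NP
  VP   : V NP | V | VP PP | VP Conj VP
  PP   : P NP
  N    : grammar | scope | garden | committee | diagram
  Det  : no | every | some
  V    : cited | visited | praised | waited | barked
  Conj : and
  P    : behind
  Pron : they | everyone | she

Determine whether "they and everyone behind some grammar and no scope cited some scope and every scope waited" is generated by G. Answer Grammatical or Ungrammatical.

For S → NP VP, every NP-prefix leaves a non-VP remainder: after 'they' the remainder is not a VP; after 'they and everyone' the remainder is not a VP; after 'they and everyone behind some grammar' the remainder is not a VP (and 1 more).

Ungrammatical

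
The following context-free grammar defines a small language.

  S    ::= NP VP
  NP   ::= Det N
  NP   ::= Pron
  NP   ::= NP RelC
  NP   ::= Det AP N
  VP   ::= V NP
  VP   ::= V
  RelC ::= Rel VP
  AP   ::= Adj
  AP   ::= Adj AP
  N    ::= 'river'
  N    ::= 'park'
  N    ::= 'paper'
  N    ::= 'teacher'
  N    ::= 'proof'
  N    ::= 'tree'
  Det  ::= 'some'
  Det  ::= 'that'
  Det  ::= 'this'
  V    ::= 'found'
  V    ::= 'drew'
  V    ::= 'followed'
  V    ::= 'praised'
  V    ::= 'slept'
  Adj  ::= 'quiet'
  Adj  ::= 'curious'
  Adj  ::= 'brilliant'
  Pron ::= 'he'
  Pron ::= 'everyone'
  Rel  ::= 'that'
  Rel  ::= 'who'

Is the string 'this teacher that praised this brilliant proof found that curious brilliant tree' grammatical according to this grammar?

S
  NP
    NP
      Det: this
      N: teacher
    RelC
      Rel: that
      VP
        V: praised
        NP
          Det: this
          AP
            Adj: brilliant
          N: proof
  VP
    V: found
    NP
      Det: that
      AP
        Adj: curious
        AP
          Adj: brilliant
      N: tree
The bracketing above is licensed at every node by one of the given productions, with S at the root.

Grammatical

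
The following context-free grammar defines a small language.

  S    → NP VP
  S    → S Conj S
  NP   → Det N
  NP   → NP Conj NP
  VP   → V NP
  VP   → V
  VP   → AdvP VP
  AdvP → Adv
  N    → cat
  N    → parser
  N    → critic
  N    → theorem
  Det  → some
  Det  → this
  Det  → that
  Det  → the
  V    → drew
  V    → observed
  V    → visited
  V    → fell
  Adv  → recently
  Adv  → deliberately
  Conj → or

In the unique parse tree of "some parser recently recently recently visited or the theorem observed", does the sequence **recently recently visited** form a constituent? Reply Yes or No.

Yes

[S [S [NP [Det some] [N parser]] [VP [AdvP [Adv recently]] [VP [AdvP [Adv recently]] [VP [AdvP [Adv recently]] [VP [V visited]]]]]] [Conj or] [S [NP [Det the] [N theorem]] [VP [V observed]]]]
The words 'recently recently visited' are exhaustively dominated by a single VP node (built by VP → AdvP VP), so they form a constituent.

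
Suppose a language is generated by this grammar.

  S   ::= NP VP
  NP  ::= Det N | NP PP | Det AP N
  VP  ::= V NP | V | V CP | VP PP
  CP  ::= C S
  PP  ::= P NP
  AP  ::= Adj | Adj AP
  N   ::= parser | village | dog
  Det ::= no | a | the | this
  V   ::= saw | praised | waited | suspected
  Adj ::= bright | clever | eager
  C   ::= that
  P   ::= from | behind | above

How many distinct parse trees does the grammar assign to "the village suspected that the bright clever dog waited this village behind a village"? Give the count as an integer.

Two of the 3 distinct bracketings:
[S [NP [Det the] [N village]] [VP [V suspected] [CP [C that] [S [NP [Det the] [AP [Adj bright] [AP [Adj clever]]] [N dog]] [VP [V waited] [NP [NP [Det this] [N village]] [PP [P behind] [NP [Det a] [N village]]]]]]]]]
[S [NP [Det the] [N village]] [VP [V suspected] [CP [C that] [S [NP [Det the] [AP [Adj bright] [AP [Adj clever]]] [N dog]] [VP [VP [V waited] [NP [Det this] [N village]]] [PP [P behind] [NP [Det a] [N village]]]]]]]]
The difference turns on whether NP → NP PP is used at the relevant span, versus an alternative expansion of NP.

3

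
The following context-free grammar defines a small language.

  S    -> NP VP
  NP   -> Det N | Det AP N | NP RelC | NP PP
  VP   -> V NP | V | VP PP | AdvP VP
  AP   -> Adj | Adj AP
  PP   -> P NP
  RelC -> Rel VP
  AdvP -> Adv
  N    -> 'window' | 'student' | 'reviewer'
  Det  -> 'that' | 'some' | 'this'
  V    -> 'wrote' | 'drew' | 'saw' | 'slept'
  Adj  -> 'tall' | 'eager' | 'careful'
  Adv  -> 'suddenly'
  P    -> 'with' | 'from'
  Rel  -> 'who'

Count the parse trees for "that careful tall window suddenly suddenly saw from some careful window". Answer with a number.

Two of the 3 distinct bracketings:
[S [NP [Det that] [AP [Adj careful] [AP [Adj tall]]] [N window]] [VP [VP [AdvP [Adv suddenly]] [VP [AdvP [Adv suddenly]] [VP [V saw]]]] [PP [P from] [NP [Det some] [AP [Adj careful]] [N window]]]]]
[S [NP [Det that] [AP [Adj careful] [AP [Adj tall]]] [N window]] [VP [AdvP [Adv suddenly]] [VP [VP [AdvP [Adv suddenly]] [VP [V saw]]] [PP [P from] [NP [Det some] [AP [Adj careful]] [N window]]]]]]
The trees differ in how a recursive rule is bracketed over the same span.

3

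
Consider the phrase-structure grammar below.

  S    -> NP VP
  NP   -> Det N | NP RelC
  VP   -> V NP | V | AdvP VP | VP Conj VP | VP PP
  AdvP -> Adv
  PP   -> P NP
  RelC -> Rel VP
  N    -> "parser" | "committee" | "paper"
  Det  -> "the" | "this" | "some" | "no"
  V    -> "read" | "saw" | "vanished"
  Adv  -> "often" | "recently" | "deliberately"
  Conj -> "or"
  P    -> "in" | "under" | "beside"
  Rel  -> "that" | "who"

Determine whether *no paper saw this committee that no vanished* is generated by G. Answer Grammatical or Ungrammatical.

A Rel word can never sit immediately before a Det word in any string this grammar generates, so the substring 'that no' rules out a derivation.

Ungrammatical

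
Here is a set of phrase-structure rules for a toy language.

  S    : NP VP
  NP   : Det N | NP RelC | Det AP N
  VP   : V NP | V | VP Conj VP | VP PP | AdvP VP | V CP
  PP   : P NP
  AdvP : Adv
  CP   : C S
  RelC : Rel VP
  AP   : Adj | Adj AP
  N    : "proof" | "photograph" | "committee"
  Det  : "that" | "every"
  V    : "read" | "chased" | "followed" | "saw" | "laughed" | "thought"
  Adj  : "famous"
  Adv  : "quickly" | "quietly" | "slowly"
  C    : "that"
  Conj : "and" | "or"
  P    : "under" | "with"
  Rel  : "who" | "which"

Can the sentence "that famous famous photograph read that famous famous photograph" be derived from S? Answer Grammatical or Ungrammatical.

S
  NP
    Det: that
    AP
      Adj: famous
      AP
        Adj: famous
    N: photograph
  VP
    V: read
    NP
      Det: that
      AP
        Adj: famous
        AP
          Adj: famous
      N: photograph
Every word is introduced by a lexical rule and the phrasal rules combine the resulting categories into a single S.

Grammatical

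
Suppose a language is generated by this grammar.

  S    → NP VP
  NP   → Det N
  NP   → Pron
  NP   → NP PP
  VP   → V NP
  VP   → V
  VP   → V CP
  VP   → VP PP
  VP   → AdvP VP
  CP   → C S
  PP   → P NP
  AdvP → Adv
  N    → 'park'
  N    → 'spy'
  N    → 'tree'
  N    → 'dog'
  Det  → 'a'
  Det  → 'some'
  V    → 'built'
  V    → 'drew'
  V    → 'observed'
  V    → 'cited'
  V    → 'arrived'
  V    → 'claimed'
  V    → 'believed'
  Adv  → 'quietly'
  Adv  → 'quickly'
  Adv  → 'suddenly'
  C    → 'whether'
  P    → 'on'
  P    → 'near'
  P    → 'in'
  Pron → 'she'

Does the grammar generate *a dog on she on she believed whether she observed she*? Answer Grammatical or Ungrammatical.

Grammatical

S
  NP
    NP
      Det: a
      N: dog
    PP
      P: on
      NP
        NP
          Pron: she
        PP
          P: on
          NP
            Pron: she
  VP
    V: believed
    CP
      C: whether
      S
        NP
          Pron: she
        VP
          V: observed
          NP
            Pron: she
The bracketing above is licensed at every node by one of the given productions, with S at the root.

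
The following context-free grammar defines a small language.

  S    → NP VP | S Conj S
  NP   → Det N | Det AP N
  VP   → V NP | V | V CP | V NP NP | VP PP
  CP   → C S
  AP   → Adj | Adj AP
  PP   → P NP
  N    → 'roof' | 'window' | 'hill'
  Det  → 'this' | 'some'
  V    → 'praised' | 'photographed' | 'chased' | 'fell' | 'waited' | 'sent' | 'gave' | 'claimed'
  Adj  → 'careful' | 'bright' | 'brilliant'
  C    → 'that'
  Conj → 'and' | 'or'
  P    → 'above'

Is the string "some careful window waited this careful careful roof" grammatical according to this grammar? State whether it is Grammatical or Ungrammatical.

[S [NP [Det some] [AP [Adj careful]] [N window]] [VP [V waited] [NP [Det this] [AP [Adj careful] [AP [Adj careful]]] [N roof]]]]
Every word is introduced by a lexical rule and the phrasal rules combine the resulting categories into a single S.

Grammatical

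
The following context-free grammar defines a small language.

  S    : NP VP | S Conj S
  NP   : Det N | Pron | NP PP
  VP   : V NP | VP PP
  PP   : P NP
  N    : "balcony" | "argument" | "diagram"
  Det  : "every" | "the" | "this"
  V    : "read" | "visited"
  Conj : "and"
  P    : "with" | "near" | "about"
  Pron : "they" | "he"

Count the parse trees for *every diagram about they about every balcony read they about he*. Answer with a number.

4

Two of the 4 distinct bracketings:
[S [NP [NP [Det every] [N diagram]] [PP [P about] [NP [NP [Pron they]] [PP [P about] [NP [Det every] [N balcony]]]]]] [VP [V read] [NP [NP [Pron they]] [PP [P about] [NP [Pron he]]]]]]
[S [NP [NP [Det every] [N diagram]] [PP [P about] [NP [NP [Pron they]] [PP [P about] [NP [Det every] [N balcony]]]]]] [VP [VP [V read] [NP [Pron they]]] [PP [P about] [NP [Pron he]]]]]
The difference turns on whether VP → VP PP is used at the relevant span, versus an alternative expansion of VP.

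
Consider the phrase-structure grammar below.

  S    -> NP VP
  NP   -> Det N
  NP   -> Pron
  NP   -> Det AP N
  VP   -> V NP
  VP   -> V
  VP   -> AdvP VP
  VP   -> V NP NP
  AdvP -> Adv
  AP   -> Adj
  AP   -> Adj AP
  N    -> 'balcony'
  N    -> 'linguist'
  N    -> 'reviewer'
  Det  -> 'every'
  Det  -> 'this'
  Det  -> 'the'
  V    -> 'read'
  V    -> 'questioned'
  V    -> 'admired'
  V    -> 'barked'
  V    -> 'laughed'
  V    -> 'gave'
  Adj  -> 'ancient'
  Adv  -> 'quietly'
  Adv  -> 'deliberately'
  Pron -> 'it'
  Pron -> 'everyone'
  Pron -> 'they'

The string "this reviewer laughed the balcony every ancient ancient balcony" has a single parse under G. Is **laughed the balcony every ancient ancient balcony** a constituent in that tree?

Yes

[S [NP [Det this] [N reviewer]] [VP [V laughed] [NP [Det the] [N balcony]] [NP [Det every] [AP [Adj ancient] [AP [Adj ancient]]] [N balcony]]]]
The words 'laughed the balcony every ancient ancient balcony' are exhaustively dominated by a single VP node (built by VP → V NP NP), so they form a constituent.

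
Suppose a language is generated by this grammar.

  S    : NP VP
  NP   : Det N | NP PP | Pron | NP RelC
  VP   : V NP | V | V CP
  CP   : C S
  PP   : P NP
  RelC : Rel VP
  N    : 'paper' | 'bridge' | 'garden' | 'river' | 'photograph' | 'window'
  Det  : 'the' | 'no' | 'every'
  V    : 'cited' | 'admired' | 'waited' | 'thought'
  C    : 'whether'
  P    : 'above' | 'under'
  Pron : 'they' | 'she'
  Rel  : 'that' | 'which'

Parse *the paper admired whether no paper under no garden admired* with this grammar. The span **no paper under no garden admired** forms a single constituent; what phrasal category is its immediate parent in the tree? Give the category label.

CP

S
  NP
    Det: the
    N: paper
  VP
    V: admired
    CP
      C: whether
      S
        NP
          NP
            Det: no
            N: paper
          PP
            P: under
            NP
              Det: no
              N: garden
        VP
          V: admired
The span 'no paper under no garden admired' is the S node built by S → NP VP.
Its mother is the CP built by CP → C S.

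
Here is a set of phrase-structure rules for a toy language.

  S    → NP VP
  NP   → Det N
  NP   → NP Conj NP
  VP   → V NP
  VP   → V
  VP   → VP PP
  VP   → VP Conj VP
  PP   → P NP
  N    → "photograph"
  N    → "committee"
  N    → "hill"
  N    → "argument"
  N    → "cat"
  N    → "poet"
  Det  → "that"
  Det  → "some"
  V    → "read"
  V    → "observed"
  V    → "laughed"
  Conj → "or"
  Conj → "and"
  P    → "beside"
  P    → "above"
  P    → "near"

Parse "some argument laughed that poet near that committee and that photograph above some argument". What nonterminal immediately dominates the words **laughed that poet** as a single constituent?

S
  NP
    Det: some
    N: argument
  VP
    VP
      VP
        V: laughed
        NP
          Det: that
          N: poet
      PP
        P: near
        NP
          NP
            Det: that
            N: committee
          Conj: and
          NP
            Det: that
            N: photograph
    PP
      P: above
      NP
        Det: some
        N: argument
The span 'laughed that poet' is the VP node built by VP → V NP.

VP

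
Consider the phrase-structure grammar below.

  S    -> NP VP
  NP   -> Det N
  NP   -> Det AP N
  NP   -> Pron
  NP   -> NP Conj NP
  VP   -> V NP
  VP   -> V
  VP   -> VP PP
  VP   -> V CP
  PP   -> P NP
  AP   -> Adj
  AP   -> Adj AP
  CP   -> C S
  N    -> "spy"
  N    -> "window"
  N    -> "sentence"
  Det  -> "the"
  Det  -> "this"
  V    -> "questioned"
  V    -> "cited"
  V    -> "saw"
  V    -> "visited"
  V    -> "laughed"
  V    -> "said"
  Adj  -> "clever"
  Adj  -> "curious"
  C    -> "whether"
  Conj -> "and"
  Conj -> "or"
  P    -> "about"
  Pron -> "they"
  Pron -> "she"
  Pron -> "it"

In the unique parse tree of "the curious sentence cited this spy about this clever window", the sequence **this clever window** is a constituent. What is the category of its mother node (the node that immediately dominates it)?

S
  NP
    Det: the
    AP
      Adj: curious
    N: sentence
  VP
    VP
      V: cited
      NP
        Det: this
        N: spy
    PP
      P: about
      NP
        Det: this
        AP
          Adj: clever
        N: window
The span 'this clever window' is the NP node built by NP → Det AP N.
Its mother is the PP built by PP → P NP.

PP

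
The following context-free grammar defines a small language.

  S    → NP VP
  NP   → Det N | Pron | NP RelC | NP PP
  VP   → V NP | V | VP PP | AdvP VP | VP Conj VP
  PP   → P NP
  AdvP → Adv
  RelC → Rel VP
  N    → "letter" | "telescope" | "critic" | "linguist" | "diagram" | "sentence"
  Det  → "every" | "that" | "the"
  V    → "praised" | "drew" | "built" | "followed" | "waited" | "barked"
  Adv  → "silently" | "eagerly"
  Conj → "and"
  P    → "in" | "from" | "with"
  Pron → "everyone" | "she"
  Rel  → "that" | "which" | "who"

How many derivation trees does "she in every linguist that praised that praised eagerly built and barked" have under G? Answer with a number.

Two of the 6 distinct bracketings:
[S [NP [NP [NP [NP [Pron she]] [PP [P in] [NP [Det every] [N linguist]]]] [RelC [Rel that] [VP [V praised]]]] [RelC [Rel that] [VP [V praised]]]] [VP [AdvP [Adv eagerly]] [VP [VP [V built]] [Conj and] [VP [V barked]]]]]
[S [NP [NP [NP [NP [Pron she]] [PP [P in] [NP [Det every] [N linguist]]]] [RelC [Rel that] [VP [V praised]]]] [RelC [Rel that] [VP [V praised]]]] [VP [VP [AdvP [Adv eagerly]] [VP [V built]]] [Conj and] [VP [V barked]]]]
The trees differ in how a recursive rule is bracketed over the same span.

6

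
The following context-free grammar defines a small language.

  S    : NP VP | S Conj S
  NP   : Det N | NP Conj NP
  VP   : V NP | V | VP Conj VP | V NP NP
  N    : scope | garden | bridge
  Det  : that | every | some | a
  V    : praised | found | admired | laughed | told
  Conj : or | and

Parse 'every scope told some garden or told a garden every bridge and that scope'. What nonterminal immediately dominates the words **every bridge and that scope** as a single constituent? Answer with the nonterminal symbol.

NP

S
  NP
    Det: every
    N: scope
  VP
    VP
      V: told
      NP
        Det: some
        N: garden
    Conj: or
    VP
      V: told
      NP
        Det: a
        N: garden
      NP
        NP
          Det: every
          N: bridge
        Conj: and
        NP
          Det: that
          N: scope
The span 'every bridge and that scope' is the NP node built by NP → NP Conj NP.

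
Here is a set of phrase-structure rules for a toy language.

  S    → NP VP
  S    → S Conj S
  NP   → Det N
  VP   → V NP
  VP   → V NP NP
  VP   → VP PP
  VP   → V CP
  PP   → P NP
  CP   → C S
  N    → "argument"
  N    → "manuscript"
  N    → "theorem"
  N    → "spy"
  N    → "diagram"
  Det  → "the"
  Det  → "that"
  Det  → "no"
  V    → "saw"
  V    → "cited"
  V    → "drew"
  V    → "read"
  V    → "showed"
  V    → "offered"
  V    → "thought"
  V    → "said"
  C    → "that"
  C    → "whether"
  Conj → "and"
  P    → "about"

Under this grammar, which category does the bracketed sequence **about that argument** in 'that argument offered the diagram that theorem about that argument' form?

PP

S
  NP
    Det: that
    N: argument
  VP
    VP
      V: offered
      NP
        Det: the
        N: diagram
      NP
        Det: that
        N: theorem
    PP
      P: about
      NP
        Det: that
        N: argument
The span 'about that argument' is the PP node built by PP → P NP.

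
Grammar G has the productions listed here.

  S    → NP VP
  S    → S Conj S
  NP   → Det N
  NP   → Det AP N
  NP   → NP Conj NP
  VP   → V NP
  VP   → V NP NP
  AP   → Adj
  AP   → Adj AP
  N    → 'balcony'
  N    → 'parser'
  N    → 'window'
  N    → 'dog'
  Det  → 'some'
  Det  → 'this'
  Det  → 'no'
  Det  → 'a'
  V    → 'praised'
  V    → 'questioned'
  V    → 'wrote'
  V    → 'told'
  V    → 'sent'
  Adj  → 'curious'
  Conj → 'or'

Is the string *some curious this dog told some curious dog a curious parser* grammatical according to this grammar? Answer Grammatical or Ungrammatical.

An Adj word can never sit immediately before a Det word in any string this grammar generates, so the substring 'curious this' rules out a derivation.

Ungrammatical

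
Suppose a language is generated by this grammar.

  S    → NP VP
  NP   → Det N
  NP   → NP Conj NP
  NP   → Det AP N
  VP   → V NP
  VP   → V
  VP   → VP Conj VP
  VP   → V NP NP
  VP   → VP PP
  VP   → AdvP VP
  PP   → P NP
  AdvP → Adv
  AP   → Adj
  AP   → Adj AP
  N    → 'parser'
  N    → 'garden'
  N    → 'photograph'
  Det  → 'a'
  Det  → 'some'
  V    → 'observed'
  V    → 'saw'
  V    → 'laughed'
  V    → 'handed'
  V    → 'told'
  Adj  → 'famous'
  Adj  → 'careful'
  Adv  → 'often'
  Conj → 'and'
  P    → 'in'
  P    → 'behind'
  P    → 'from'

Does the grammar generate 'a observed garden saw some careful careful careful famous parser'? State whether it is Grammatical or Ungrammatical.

A Det word can never sit immediately before a V word in any string this grammar generates, so the substring 'a observed' rules out a derivation.

Ungrammatical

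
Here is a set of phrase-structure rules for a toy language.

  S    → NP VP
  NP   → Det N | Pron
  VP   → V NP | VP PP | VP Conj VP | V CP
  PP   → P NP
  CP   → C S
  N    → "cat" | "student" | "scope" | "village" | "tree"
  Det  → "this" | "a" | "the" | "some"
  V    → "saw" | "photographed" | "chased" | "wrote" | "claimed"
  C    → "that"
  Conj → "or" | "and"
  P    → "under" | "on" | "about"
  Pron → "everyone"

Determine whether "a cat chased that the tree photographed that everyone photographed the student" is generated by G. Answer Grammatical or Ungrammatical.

Grammatical

[S [NP [Det a] [N cat]] [VP [V chased] [CP [C that] [S [NP [Det the] [N tree]] [VP [V photographed] [CP [C that] [S [NP [Pron everyone]] [VP [V photographed] [NP [Det the] [N student]]]]]]]]]]
Each bracket corresponds to one application of a listed rule, so the string is derivable from S.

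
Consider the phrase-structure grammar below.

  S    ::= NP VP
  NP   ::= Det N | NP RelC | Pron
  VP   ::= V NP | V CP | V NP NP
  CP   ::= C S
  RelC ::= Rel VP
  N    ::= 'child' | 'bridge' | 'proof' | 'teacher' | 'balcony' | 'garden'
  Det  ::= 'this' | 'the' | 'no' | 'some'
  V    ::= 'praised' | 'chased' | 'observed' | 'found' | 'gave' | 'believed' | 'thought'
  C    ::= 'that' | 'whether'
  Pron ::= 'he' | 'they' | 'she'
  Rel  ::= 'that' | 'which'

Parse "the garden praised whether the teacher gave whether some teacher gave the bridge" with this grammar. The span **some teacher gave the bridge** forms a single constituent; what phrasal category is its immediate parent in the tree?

[S [NP [Det the] [N garden]] [VP [V praised] [CP [C whether] [S [NP [Det the] [N teacher]] [VP [V gave] [CP [C whether] [S [NP [Det some] [N teacher]] [VP [V gave] [NP [Det the] [N bridge]]]]]]]]]]
The span 'some teacher gave the bridge' is the S node built by S → NP VP.
Its mother is the CP built by CP → C S.

CP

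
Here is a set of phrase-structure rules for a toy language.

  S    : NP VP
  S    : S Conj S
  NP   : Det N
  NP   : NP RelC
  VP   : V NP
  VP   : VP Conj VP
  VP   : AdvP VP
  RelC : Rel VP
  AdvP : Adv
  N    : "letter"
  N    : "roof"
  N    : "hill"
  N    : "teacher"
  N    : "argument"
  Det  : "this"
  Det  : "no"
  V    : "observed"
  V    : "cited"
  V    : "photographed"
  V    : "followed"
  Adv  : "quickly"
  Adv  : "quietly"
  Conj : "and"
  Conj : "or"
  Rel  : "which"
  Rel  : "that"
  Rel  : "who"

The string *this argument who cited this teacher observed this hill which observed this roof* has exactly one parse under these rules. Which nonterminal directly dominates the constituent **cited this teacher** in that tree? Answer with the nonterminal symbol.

RelC

S
  NP
    NP
      Det: this
      N: argument
    RelC
      Rel: who
      VP
        V: cited
        NP
          Det: this
          N: teacher
  VP
    V: observed
    NP
      NP
        Det: this
        N: hill
      RelC
        Rel: which
        VP
          V: observed
          NP
            Det: this
            N: roof
The span 'cited this teacher' is the VP node built by VP → V NP.
Its mother is the RelC built by RelC → Rel VP.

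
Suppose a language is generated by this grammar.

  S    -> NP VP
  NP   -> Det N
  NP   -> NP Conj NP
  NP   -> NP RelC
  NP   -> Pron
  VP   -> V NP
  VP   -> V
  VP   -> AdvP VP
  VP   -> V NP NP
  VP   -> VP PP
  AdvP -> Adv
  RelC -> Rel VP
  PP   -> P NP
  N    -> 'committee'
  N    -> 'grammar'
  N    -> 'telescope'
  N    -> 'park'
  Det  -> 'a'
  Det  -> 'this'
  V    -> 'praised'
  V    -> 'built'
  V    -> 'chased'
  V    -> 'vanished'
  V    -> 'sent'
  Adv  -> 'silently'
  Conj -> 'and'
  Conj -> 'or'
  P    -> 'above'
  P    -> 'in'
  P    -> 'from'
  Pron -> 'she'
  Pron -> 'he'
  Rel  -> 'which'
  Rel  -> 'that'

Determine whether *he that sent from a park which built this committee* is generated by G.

Ungrammatical

For S → NP VP, every NP-prefix leaves a non-VP remainder: after 'he' the remainder is not a VP; after 'he that sent' the remainder is not a VP; after 'he that sent from a park' the remainder is not a VP (and 1 more).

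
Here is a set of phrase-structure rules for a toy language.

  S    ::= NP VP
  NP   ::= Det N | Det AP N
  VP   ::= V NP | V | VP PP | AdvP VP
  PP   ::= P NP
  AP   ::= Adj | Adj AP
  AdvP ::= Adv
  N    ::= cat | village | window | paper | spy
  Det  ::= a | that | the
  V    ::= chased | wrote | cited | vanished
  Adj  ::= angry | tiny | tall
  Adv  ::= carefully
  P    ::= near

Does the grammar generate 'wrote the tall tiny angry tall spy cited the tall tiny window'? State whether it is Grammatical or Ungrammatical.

For S → NP VP, no prefix of the string parses as an NP.

Ungrammatical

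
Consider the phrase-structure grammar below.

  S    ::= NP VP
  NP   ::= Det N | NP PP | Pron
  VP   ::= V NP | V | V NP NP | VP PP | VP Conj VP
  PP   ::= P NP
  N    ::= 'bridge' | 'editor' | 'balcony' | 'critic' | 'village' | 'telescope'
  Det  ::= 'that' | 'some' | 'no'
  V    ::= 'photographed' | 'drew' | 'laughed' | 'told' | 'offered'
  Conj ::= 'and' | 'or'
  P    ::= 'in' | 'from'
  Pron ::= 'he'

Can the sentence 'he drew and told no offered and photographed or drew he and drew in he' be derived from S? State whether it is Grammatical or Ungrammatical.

A Det word can never sit immediately before a V word in any string this grammar generates, so the substring 'no offered' rules out a derivation.

Ungrammatical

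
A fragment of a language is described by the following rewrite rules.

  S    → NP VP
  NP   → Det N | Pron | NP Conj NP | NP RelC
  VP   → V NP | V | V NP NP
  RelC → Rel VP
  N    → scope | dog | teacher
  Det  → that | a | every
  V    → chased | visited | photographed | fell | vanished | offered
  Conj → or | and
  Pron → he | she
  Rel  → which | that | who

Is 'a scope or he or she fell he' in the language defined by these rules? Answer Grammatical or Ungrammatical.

S
  NP
    NP
      Det: a
      N: scope
    Conj: or
    NP
      NP
        Pron: he
      Conj: or
      NP
        Pron: she
  VP
    V: fell
    NP
      Pron: he
The bracketing above is licensed at every node by one of the given productions, with S at the root.

Grammatical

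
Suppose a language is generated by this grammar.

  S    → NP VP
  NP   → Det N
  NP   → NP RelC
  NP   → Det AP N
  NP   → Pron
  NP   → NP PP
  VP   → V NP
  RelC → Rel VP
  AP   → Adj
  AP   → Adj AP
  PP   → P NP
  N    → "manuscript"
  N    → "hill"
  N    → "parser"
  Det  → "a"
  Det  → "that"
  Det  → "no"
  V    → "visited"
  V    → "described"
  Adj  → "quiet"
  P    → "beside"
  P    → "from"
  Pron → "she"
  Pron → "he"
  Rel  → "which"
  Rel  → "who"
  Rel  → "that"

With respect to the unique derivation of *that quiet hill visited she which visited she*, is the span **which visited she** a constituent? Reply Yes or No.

Yes

[S [NP [Det that] [AP [Adj quiet]] [N hill]] [VP [V visited] [NP [NP [Pron she]] [RelC [Rel which] [VP [V visited] [NP [Pron she]]]]]]]
The words 'which visited she' are exhaustively dominated by a single RelC node (built by RelC → Rel VP), so they form a constituent.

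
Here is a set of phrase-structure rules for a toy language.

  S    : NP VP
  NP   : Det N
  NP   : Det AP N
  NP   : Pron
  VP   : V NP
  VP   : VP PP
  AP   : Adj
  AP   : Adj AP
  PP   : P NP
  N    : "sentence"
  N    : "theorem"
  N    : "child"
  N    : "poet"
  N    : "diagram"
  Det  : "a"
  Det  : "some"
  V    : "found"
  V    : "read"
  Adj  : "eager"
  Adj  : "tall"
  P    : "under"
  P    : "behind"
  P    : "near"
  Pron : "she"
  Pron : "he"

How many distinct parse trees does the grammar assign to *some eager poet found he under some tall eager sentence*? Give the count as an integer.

[S [NP [Det some] [AP [Adj eager]] [N poet]] [VP [VP [V found] [NP [Pron he]]] [PP [P under] [NP [Det some] [AP [Adj tall] [AP [Adj eager]]] [N sentence]]]]]
No rule offers an alternative attachment or grouping for any span, so this is the only derivation.

1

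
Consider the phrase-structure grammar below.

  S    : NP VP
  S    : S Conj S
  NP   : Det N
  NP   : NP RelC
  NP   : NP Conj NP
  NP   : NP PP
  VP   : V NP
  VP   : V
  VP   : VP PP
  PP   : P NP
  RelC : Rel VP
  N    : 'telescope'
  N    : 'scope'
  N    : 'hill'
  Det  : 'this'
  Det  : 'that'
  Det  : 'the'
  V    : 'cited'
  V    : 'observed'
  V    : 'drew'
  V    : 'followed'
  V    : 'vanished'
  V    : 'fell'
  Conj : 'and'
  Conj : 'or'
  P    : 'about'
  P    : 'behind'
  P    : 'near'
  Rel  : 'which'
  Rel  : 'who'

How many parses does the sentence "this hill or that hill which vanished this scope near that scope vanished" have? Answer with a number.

7

Two of the 7 distinct bracketings:
[S [NP [NP [NP [Det this] [N hill]] [Conj or] [NP [Det that] [N hill]]] [RelC [Rel which] [VP [V vanished] [NP [NP [Det this] [N scope]] [PP [P near] [NP [Det that] [N scope]]]]]]] [VP [V vanished]]]
[S [NP [NP [NP [Det this] [N hill]] [Conj or] [NP [Det that] [N hill]]] [RelC [Rel which] [VP [VP [V vanished] [NP [Det this] [N scope]]] [PP [P near] [NP [Det that] [N scope]]]]]] [VP [V vanished]]]
The difference turns on whether NP → NP PP is used at the relevant span, versus an alternative expansion of NP.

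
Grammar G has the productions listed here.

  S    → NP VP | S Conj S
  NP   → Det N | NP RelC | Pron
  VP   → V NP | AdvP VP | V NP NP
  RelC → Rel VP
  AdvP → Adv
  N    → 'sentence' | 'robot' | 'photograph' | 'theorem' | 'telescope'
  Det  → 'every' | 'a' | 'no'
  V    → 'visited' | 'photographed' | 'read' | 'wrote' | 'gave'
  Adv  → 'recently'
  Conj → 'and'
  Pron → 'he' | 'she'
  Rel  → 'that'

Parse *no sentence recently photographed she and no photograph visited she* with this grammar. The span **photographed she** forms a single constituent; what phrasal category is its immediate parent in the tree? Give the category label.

[S [S [NP [Det no] [N sentence]] [VP [AdvP [Adv recently]] [VP [V photographed] [NP [Pron she]]]]] [Conj and] [S [NP [Det no] [N photograph]] [VP [V visited] [NP [Pron she]]]]]
The span 'photographed she' is the VP node built by VP → V NP.
Its mother is the VP built by VP → AdvP VP.

VP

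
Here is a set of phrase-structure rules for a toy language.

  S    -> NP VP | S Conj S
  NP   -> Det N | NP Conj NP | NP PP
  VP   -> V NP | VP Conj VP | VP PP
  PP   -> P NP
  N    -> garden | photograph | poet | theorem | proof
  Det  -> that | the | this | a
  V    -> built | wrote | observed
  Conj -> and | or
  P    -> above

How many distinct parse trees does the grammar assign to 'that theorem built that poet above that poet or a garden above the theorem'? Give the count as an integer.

10

Two of the 10 distinct bracketings:
[S [NP [Det that] [N theorem]] [VP [V built] [NP [NP [NP [Det that] [N poet]] [PP [P above] [NP [Det that] [N poet]]]] [Conj or] [NP [NP [Det a] [N garden]] [PP [P above] [NP [Det the] [N theorem]]]]]]]
[S [NP [Det that] [N theorem]] [VP [V built] [NP [NP [Det that] [N poet]] [PP [P above] [NP [NP [Det that] [N poet]] [Conj or] [NP [NP [Det a] [N garden]] [PP [P above] [NP [Det the] [N theorem]]]]]]]]]
The trees differ in how a recursive rule is bracketed over the same span.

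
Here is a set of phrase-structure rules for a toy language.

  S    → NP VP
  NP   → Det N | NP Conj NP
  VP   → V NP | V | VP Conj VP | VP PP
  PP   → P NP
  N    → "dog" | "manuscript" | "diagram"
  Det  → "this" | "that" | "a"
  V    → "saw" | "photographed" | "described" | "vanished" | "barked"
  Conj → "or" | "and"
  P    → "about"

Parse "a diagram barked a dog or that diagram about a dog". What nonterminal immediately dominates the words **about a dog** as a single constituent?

S
  NP
    Det: a
    N: diagram
  VP
    VP
      V: barked
      NP
        NP
          Det: a
          N: dog
        Conj: or
        NP
          Det: that
          N: diagram
    PP
      P: about
      NP
        Det: a
        N: dog
The span 'about a dog' is the PP node built by PP → P NP.

PP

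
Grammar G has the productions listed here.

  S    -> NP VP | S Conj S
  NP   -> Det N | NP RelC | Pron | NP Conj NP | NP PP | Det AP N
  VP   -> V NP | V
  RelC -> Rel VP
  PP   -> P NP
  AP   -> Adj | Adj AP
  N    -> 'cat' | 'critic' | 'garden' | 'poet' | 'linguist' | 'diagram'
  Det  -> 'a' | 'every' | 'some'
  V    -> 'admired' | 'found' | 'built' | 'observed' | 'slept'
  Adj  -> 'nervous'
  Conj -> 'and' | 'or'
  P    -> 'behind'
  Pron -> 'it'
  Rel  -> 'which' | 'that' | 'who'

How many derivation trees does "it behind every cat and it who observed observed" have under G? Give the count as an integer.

Two of the 5 distinct bracketings:
[S [NP [NP [NP [NP [Pron it]] [PP [P behind] [NP [Det every] [N cat]]]] [Conj and] [NP [Pron it]]] [RelC [Rel who] [VP [V observed]]]] [VP [V observed]]]
[S [NP [NP [NP [Pron it]] [PP [P behind] [NP [NP [Det every] [N cat]] [Conj and] [NP [Pron it]]]]] [RelC [Rel who] [VP [V observed]]]] [VP [V observed]]]
The trees differ in how a recursive rule is bracketed over the same span.

5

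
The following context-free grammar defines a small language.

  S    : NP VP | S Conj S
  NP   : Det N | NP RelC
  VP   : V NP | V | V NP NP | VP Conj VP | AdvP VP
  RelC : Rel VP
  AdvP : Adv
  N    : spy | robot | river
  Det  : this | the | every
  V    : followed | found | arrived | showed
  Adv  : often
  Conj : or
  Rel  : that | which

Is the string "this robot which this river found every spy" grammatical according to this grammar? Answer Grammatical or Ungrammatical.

Ungrammatical

A Rel word can never sit immediately before a Det word in any string this grammar generates, so the substring 'which this' rules out a derivation.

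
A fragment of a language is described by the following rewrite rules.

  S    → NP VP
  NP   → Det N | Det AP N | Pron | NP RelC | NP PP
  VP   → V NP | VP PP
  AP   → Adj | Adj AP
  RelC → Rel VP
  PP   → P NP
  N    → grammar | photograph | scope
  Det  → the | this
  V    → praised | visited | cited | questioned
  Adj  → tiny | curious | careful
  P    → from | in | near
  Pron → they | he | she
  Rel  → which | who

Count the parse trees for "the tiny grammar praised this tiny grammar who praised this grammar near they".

Two of the 4 distinct bracketings:
[S [NP [Det the] [AP [Adj tiny]] [N grammar]] [VP [V praised] [NP [NP [Det this] [AP [Adj tiny]] [N grammar]] [RelC [Rel who] [VP [V praised] [NP [NP [Det this] [N grammar]] [PP [P near] [NP [Pron they]]]]]]]]]
[S [NP [Det the] [AP [Adj tiny]] [N grammar]] [VP [V praised] [NP [NP [Det this] [AP [Adj tiny]] [N grammar]] [RelC [Rel who] [VP [VP [V praised] [NP [Det this] [N grammar]]] [PP [P near] [NP [Pron they]]]]]]]]
The difference turns on whether NP → NP PP is used at the relevant span, versus an alternative expansion of NP.

4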